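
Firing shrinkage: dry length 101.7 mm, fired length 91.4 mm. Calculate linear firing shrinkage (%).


FS = (101.7 - 91.4) / 101.7 * 100 = 10.13%

10.13


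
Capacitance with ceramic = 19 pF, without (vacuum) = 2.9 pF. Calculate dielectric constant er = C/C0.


er = 19 / 2.9 = 6.55

6.55


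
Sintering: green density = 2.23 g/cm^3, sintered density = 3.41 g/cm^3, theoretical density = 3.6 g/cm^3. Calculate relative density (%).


Relative = 3.41 / 3.6 * 100 = 94.7%

94.7


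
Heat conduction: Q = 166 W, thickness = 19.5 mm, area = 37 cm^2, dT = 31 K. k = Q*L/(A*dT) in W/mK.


k = 166*19.5/1000/(37/10000*31) = 28.22 W/mK

28.22


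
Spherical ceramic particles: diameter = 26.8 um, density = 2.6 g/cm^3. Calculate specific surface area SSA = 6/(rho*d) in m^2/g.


SSA = 6 / (2.6 * 26.8) = 0.086 m^2/g

0.086


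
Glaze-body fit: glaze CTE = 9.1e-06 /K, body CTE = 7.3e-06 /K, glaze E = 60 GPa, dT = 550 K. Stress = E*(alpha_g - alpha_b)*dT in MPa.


Stress = 60*1000*(9.1e-06 - 7.3e-06)*550 = 59.4 MPa

59.4


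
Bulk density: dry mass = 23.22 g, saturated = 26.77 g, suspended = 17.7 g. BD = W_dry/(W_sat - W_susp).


BD = 23.22 / (26.77 - 17.7) = 23.22 / 9.07 = 2.56 g/cm^3

2.56


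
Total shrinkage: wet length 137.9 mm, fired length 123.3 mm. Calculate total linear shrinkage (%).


TS = (137.9 - 123.3) / 137.9 * 100 = 10.59%

10.59


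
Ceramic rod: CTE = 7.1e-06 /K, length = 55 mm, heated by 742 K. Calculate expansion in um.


dL = 7.1e-06 * 55 * 742 * 1000 = 289.751 um

289.751


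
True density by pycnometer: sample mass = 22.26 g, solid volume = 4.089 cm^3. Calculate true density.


TD = 22.26 / 4.089 = 5.444 g/cm^3

5.444


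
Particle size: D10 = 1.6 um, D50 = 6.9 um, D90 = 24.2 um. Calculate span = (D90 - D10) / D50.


Span = (24.2 - 1.6) / 6.9 = 22.6 / 6.9 = 3.275

3.275


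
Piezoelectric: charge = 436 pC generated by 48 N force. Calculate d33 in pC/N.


d33 = 436 / 48 = 9.1 pC/N

9.1


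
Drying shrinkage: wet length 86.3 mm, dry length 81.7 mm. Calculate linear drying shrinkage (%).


DS = (86.3 - 81.7) / 86.3 * 100 = 5.33%

5.33


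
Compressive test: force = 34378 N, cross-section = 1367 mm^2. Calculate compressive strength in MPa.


CS = 34378 / 1367 = 25.1 MPa

25.1


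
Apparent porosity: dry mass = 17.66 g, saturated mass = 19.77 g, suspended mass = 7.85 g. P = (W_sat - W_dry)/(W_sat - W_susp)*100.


P = (19.77 - 17.66) / (19.77 - 7.85) * 100 = 2.11 / 11.92 * 100 = 17.7%

17.7


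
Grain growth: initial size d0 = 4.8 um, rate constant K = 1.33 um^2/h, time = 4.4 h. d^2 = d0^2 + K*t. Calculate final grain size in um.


d^2 = 4.8^2 + 1.33*4.4 = 28.892
d = sqrt(28.892) = 5.38 um

5.38


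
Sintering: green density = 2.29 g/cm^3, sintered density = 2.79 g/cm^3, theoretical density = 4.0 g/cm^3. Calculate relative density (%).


Relative = 2.79 / 4.0 * 100 = 69.8%

69.8


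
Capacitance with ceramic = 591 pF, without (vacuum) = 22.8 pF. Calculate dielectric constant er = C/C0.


er = 591 / 22.8 = 25.92

25.92


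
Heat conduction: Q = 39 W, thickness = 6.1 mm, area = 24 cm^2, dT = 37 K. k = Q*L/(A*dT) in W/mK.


k = 39*6.1/1000/(24/10000*37) = 2.68 W/mK

2.68


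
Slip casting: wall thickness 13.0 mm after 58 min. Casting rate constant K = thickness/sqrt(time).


K = 13.0 / sqrt(58) = 13.0 / 7.6158 = 1.707 mm/min^0.5

1.707


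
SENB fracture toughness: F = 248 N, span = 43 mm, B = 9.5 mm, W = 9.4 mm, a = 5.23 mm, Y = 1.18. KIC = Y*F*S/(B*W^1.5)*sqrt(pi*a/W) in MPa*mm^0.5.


KIC = 1.18*248*43/(9.5*9.4^1.5)*sqrt(pi*5.23/9.4) = 60.76

60.76


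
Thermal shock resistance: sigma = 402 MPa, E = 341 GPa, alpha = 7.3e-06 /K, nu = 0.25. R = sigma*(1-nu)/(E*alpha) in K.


R = 402*(1-0.25)/(341*1000*7.3e-06) = 121 K

121


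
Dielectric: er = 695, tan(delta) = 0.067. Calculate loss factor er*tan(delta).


Loss = 695 * 0.067 = 46.565

46.565


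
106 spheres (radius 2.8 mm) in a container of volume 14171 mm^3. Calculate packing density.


V_sphere = 4/3*pi*2.8^3 = 91.9523 mm^3
Total V = 106*91.9523 = 9746.9438 mm^3
PD = 9746.9438 / 14171 = 0.688

0.688


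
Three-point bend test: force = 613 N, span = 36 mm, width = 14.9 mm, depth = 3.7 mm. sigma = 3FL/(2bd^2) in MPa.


sigma = 3*613*36/(2*14.9*3.7^2) = 162.3 MPa

162.3


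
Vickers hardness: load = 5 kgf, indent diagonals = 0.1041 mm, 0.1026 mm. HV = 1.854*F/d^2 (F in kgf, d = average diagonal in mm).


d_avg = (0.1041+0.1026)/2 = 0.10335 mm
HV = 1.854*5/0.10335^2 = 868

868


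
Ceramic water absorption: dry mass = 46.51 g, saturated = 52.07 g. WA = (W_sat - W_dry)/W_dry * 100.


WA = (52.07 - 46.51) / 46.51 * 100 = 11.95%

11.95


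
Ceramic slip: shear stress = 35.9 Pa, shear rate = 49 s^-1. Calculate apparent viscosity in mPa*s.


eta = tau/gamma * 1000 = 35.9/49 * 1000 = 732.7 mPa*s

732.7


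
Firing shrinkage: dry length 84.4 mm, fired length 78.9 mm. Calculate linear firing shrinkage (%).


FS = (84.4 - 78.9) / 84.4 * 100 = 6.52%

6.52


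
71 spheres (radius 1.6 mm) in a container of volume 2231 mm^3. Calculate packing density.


V_sphere = 4/3*pi*1.6^3 = 17.1573 mm^3
Total V = 71*17.1573 = 1218.1683 mm^3
PD = 1218.1683 / 2231 = 0.546

0.546


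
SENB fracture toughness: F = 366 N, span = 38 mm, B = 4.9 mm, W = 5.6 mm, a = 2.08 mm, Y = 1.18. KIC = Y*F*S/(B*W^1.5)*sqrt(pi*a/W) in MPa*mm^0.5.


KIC = 1.18*366*38/(4.9*5.6^1.5)*sqrt(pi*2.08/5.6) = 273.01

273.01


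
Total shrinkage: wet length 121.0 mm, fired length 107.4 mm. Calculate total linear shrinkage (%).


TS = (121.0 - 107.4) / 121.0 * 100 = 11.24%

11.24


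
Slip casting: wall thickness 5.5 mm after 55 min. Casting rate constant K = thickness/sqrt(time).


K = 5.5 / sqrt(55) = 5.5 / 7.4162 = 0.742 mm/min^0.5

0.742


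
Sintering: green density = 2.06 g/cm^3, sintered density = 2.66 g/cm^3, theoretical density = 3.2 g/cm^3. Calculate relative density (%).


Relative = 2.66 / 3.2 * 100 = 83.1%

83.1


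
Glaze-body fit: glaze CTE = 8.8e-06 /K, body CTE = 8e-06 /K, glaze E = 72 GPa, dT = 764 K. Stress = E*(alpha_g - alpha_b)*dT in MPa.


Stress = 72*1000*(8.8e-06 - 8e-06)*764 = 44.0 MPa

44.0


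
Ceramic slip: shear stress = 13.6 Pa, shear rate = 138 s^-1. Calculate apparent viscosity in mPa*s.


eta = tau/gamma * 1000 = 13.6/138 * 1000 = 98.6 mPa*s

98.6


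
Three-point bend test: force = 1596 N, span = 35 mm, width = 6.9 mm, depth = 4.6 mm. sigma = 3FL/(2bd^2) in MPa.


sigma = 3*1596*35/(2*6.9*4.6^2) = 573.9 MPa

573.9


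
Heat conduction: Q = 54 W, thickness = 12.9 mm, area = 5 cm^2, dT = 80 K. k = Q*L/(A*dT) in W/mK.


k = 54*12.9/1000/(5/10000*80) = 17.42 W/mK

17.42


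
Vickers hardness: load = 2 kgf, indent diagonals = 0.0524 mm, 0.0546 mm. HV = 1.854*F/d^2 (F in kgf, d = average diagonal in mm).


d_avg = (0.0524+0.0546)/2 = 0.0535 mm
HV = 1.854*2/0.0535^2 = 1295

1295


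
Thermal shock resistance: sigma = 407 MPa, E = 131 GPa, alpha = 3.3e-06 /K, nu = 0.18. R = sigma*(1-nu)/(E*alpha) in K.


R = 407*(1-0.18)/(131*1000*3.3e-06) = 772 K

772


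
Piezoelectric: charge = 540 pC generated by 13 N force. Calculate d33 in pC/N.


d33 = 540 / 13 = 41.5 pC/N

41.5


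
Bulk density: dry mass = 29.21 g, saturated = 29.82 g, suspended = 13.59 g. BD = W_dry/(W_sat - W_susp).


BD = 29.21 / (29.82 - 13.59) = 29.21 / 16.23 = 1.8 g/cm^3

1.8


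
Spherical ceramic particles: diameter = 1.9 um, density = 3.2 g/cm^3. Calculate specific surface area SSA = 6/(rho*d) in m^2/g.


SSA = 6 / (3.2 * 1.9) = 0.987 m^2/g

0.987


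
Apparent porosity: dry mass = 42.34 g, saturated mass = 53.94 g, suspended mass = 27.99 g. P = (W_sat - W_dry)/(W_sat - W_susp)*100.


P = (53.94 - 42.34) / (53.94 - 27.99) * 100 = 11.6 / 25.95 * 100 = 44.7%

44.7


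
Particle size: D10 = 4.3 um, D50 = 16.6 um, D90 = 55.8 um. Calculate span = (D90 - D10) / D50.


Span = (55.8 - 4.3) / 16.6 = 51.5 / 16.6 = 3.102

3.102


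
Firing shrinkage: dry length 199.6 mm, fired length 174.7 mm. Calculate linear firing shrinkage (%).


FS = (199.6 - 174.7) / 199.6 * 100 = 12.47%

12.47


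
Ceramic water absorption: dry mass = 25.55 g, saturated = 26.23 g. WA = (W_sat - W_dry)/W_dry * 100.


WA = (26.23 - 25.55) / 25.55 * 100 = 2.66%

2.66


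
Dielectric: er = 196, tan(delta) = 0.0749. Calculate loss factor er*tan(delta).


Loss = 196 * 0.0749 = 14.68

14.68


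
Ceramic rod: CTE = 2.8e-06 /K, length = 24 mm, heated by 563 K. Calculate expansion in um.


dL = 2.8e-06 * 24 * 563 * 1000 = 37.834 um

37.834


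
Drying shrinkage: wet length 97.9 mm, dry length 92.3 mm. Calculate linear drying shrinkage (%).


DS = (97.9 - 92.3) / 97.9 * 100 = 5.72%

5.72


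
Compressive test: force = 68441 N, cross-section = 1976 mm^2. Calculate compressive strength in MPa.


CS = 68441 / 1976 = 34.6 MPa

34.6


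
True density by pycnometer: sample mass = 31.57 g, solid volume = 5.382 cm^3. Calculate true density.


TD = 31.57 / 5.382 = 5.866 g/cm^3

5.866


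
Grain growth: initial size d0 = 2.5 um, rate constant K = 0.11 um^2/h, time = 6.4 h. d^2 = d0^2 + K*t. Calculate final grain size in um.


d^2 = 2.5^2 + 0.11*6.4 = 6.954
d = sqrt(6.954) = 2.64 um

2.64


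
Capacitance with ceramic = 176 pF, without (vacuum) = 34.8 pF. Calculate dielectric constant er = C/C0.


er = 176 / 34.8 = 5.06

5.06


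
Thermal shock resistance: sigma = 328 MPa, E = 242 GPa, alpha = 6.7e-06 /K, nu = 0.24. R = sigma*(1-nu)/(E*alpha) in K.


R = 328*(1-0.24)/(242*1000*6.7e-06) = 154 K

154


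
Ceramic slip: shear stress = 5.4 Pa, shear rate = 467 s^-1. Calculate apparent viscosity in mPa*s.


eta = tau/gamma * 1000 = 5.4/467 * 1000 = 11.6 mPa*s

11.6


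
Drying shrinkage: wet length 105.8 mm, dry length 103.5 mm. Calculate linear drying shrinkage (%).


DS = (105.8 - 103.5) / 105.8 * 100 = 2.17%

2.17


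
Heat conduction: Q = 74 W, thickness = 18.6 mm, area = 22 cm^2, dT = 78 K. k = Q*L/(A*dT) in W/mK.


k = 74*18.6/1000/(22/10000*78) = 8.02 W/mK

8.02


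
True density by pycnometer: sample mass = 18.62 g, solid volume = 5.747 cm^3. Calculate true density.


TD = 18.62 / 5.747 = 3.24 g/cm^3

3.24


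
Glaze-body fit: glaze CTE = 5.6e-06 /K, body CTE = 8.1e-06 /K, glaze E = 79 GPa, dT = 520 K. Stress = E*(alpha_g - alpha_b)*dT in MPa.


Stress = 79*1000*(5.6e-06 - 8.1e-06)*520 = -102.7 MPa

-102.7


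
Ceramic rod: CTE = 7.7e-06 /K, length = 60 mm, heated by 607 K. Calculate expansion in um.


dL = 7.7e-06 * 60 * 607 * 1000 = 280.434 um

280.434


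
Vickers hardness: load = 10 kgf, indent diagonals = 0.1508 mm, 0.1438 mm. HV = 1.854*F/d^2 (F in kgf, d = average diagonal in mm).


d_avg = (0.1508+0.1438)/2 = 0.1473 mm
HV = 1.854*10/0.1473^2 = 854

854


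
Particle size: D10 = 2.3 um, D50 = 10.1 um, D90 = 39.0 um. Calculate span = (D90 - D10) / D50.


Span = (39.0 - 2.3) / 10.1 = 36.7 / 10.1 = 3.634

3.634


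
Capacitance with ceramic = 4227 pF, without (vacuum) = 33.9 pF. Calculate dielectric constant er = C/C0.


er = 4227 / 33.9 = 124.69

124.69


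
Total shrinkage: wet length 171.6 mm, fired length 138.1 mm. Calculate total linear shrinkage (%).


TS = (171.6 - 138.1) / 171.6 * 100 = 19.52%

19.52


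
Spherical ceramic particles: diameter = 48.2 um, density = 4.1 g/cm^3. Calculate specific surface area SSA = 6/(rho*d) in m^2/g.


SSA = 6 / (4.1 * 48.2) = 0.03 m^2/g

0.03


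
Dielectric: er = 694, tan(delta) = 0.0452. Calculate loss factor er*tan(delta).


Loss = 694 * 0.0452 = 31.369

31.369


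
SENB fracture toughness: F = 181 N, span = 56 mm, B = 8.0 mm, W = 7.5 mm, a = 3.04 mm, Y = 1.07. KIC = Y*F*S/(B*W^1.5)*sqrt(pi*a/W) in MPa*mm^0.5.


KIC = 1.07*181*56/(8.0*7.5^1.5)*sqrt(pi*3.04/7.5) = 74.48

74.48


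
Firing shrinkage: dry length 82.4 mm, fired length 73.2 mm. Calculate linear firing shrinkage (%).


FS = (82.4 - 73.2) / 82.4 * 100 = 11.17%

11.17


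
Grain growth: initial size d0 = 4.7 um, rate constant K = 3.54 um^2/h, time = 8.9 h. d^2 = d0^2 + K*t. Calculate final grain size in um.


d^2 = 4.7^2 + 3.54*8.9 = 53.596
d = sqrt(53.596) = 7.32 um

7.32


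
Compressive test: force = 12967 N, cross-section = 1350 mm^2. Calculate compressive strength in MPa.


CS = 12967 / 1350 = 9.6 MPa

9.6


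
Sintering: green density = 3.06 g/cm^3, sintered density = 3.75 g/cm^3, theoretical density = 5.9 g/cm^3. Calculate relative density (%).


Relative = 3.75 / 5.9 * 100 = 63.6%

63.6


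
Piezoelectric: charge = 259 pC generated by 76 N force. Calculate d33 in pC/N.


d33 = 259 / 76 = 3.4 pC/N

3.4


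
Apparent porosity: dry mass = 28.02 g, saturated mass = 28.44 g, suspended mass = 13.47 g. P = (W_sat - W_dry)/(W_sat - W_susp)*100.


P = (28.44 - 28.02) / (28.44 - 13.47) * 100 = 0.42 / 14.97 * 100 = 2.8%

2.8


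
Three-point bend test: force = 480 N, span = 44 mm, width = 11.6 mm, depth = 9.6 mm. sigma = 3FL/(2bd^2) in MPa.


sigma = 3*480*44/(2*11.6*9.6^2) = 29.6 MPa

29.6


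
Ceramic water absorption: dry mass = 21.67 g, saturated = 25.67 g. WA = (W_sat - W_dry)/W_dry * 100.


WA = (25.67 - 21.67) / 21.67 * 100 = 18.46%

18.46


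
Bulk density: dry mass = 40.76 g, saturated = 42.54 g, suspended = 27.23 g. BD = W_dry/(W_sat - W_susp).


BD = 40.76 / (42.54 - 27.23) = 40.76 / 15.31 = 2.662 g/cm^3

2.662


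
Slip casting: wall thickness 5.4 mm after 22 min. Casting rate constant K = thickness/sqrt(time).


K = 5.4 / sqrt(22) = 5.4 / 4.6904 = 1.151 mm/min^0.5

1.151


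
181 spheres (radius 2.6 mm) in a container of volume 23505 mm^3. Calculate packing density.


V_sphere = 4/3*pi*2.6^3 = 73.6222 mm^3
Total V = 181*73.6222 = 13325.6182 mm^3
PD = 13325.6182 / 23505 = 0.567

0.567


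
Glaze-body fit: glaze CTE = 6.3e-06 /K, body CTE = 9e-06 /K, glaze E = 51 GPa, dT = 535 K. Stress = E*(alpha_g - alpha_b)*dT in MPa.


Stress = 51*1000*(6.3e-06 - 9e-06)*535 = -73.7 MPa

-73.7


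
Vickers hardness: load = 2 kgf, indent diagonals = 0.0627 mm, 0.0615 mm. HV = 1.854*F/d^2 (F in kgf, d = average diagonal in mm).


d_avg = (0.0627+0.0615)/2 = 0.0621 mm
HV = 1.854*2/0.0621^2 = 962

962


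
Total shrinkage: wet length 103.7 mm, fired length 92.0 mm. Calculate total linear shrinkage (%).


TS = (103.7 - 92.0) / 103.7 * 100 = 11.28%

11.28


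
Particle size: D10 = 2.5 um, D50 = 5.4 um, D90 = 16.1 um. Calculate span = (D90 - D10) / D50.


Span = (16.1 - 2.5) / 5.4 = 13.6 / 5.4 = 2.519

2.519


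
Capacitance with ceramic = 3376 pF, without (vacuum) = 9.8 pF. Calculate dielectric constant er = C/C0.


er = 3376 / 9.8 = 344.49

344.49


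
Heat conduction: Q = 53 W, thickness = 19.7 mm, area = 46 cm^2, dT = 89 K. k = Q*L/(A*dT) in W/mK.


k = 53*19.7/1000/(46/10000*89) = 2.55 W/mK

2.55


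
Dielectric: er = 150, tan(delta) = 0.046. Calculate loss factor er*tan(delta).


Loss = 150 * 0.046 = 6.9

6.9


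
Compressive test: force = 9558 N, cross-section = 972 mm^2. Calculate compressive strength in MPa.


CS = 9558 / 972 = 9.8 MPa

9.8


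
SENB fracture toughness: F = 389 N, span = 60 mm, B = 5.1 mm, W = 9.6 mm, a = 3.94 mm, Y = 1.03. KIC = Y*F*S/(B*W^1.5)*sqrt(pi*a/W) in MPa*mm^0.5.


KIC = 1.03*389*60/(5.1*9.6^1.5)*sqrt(pi*3.94/9.6) = 179.95

179.95


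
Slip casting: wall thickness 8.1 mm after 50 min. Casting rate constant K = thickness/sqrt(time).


K = 8.1 / sqrt(50) = 8.1 / 7.0711 = 1.146 mm/min^0.5

1.146


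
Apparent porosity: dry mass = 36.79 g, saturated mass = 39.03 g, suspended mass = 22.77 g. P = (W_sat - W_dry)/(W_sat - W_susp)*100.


P = (39.03 - 36.79) / (39.03 - 22.77) * 100 = 2.24 / 16.26 * 100 = 13.8%

13.8


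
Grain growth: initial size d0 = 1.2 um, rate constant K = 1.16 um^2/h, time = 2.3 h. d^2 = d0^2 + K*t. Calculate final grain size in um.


d^2 = 1.2^2 + 1.16*2.3 = 4.108
d = sqrt(4.108) = 2.03 um

2.03


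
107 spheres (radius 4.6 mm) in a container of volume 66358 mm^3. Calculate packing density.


V_sphere = 4/3*pi*4.6^3 = 407.7201 mm^3
Total V = 107*407.7201 = 43626.0507 mm^3
PD = 43626.0507 / 66358 = 0.657

0.657


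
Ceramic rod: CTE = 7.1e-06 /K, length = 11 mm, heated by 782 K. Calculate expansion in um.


dL = 7.1e-06 * 11 * 782 * 1000 = 61.074 um

61.074


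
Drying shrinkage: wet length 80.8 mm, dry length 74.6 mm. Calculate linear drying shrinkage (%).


DS = (80.8 - 74.6) / 80.8 * 100 = 7.67%

7.67


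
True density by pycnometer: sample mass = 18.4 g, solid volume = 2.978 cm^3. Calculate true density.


TD = 18.4 / 2.978 = 6.179 g/cm^3

6.179


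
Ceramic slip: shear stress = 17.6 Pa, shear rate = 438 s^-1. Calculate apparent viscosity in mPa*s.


eta = tau/gamma * 1000 = 17.6/438 * 1000 = 40.2 mPa*s

40.2


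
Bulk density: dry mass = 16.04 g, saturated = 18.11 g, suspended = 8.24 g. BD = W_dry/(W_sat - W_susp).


BD = 16.04 / (18.11 - 8.24) = 16.04 / 9.87 = 1.625 g/cm^3

1.625


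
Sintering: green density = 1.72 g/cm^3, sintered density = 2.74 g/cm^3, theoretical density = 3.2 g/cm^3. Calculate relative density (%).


Relative = 2.74 / 3.2 * 100 = 85.6%

85.6


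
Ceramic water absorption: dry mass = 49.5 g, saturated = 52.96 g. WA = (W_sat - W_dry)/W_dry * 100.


WA = (52.96 - 49.5) / 49.5 * 100 = 6.99%

6.99


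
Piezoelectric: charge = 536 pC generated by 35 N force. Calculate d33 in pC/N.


d33 = 536 / 35 = 15.3 pC/N

15.3


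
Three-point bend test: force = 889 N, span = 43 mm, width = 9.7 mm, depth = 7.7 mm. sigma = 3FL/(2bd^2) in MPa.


sigma = 3*889*43/(2*9.7*7.7^2) = 99.7 MPa

99.7


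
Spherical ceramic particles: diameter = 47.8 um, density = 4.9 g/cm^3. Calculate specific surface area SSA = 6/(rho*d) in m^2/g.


SSA = 6 / (4.9 * 47.8) = 0.026 m^2/g

0.026


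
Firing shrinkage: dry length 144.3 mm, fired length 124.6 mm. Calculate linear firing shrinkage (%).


FS = (144.3 - 124.6) / 144.3 * 100 = 13.65%

13.65


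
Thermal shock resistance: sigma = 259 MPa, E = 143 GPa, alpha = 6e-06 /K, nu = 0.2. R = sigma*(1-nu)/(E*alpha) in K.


R = 259*(1-0.2)/(143*1000*6e-06) = 241 K

241


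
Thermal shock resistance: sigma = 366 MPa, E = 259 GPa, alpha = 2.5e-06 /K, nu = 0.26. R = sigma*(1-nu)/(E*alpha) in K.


R = 366*(1-0.26)/(259*1000*2.5e-06) = 418 K

418


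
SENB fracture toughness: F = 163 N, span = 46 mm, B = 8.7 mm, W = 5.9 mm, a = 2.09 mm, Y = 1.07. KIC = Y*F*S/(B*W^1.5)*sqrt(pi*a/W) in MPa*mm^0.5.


KIC = 1.07*163*46/(8.7*5.9^1.5)*sqrt(pi*2.09/5.9) = 67.88

67.88


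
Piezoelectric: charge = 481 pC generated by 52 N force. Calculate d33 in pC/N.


d33 = 481 / 52 = 9.3 pC/N

9.3


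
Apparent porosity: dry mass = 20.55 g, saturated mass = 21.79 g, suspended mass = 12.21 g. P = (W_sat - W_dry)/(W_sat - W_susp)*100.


P = (21.79 - 20.55) / (21.79 - 12.21) * 100 = 1.24 / 9.58 * 100 = 12.9%

12.9


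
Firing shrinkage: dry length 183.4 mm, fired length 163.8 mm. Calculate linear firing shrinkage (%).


FS = (183.4 - 163.8) / 183.4 * 100 = 10.69%

10.69


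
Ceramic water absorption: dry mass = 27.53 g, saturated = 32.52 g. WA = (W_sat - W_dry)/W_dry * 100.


WA = (32.52 - 27.53) / 27.53 * 100 = 18.13%

18.13


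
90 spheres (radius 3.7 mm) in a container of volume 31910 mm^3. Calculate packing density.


V_sphere = 4/3*pi*3.7^3 = 212.1748 mm^3
Total V = 90*212.1748 = 19095.732 mm^3
PD = 19095.732 / 31910 = 0.598

0.598


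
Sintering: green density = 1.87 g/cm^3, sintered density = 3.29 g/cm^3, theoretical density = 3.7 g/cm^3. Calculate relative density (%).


Relative = 3.29 / 3.7 * 100 = 88.9%

88.9


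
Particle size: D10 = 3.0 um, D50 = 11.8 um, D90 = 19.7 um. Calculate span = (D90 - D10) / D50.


Span = (19.7 - 3.0) / 11.8 = 16.7 / 11.8 = 1.415

1.415


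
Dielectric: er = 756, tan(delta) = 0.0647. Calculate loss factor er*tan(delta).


Loss = 756 * 0.0647 = 48.913

48.913


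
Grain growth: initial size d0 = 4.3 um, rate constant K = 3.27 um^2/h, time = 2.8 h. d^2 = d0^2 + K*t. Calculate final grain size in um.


d^2 = 4.3^2 + 3.27*2.8 = 27.646
d = sqrt(27.646) = 5.26 um

5.26


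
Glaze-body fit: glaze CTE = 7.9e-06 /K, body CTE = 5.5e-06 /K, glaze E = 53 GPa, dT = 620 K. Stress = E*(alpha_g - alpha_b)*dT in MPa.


Stress = 53*1000*(7.9e-06 - 5.5e-06)*620 = 78.9 MPa

78.9


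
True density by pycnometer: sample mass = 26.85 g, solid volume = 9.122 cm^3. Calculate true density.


TD = 26.85 / 9.122 = 2.943 g/cm^3

2.943


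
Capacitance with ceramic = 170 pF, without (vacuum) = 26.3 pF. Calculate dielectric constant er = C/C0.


er = 170 / 26.3 = 6.46

6.46


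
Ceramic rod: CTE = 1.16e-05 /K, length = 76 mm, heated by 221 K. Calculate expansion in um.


dL = 1.16e-05 * 76 * 221 * 1000 = 194.834 um

194.834


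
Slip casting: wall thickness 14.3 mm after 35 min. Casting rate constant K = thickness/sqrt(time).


K = 14.3 / sqrt(35) = 14.3 / 5.9161 = 2.417 mm/min^0.5

2.417


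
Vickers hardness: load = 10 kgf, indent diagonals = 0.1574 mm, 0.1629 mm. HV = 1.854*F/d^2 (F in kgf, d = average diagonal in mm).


d_avg = (0.1574+0.1629)/2 = 0.16015 mm
HV = 1.854*10/0.16015^2 = 723

723


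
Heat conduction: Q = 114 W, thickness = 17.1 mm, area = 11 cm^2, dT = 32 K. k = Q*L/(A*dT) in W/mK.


k = 114*17.1/1000/(11/10000*32) = 55.38 W/mK

55.38


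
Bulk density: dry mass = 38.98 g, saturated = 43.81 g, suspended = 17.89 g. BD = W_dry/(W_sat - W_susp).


BD = 38.98 / (43.81 - 17.89) = 38.98 / 25.92 = 1.504 g/cm^3

1.504


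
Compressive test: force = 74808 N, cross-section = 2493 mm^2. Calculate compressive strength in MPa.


CS = 74808 / 2493 = 30.0 MPa

30.0


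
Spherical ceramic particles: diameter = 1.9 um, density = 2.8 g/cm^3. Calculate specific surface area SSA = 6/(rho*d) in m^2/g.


SSA = 6 / (2.8 * 1.9) = 1.128 m^2/g

1.128


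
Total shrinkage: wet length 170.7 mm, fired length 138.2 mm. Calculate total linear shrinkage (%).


TS = (170.7 - 138.2) / 170.7 * 100 = 19.04%

19.04


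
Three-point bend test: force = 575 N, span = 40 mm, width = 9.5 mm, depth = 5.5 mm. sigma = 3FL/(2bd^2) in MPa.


sigma = 3*575*40/(2*9.5*5.5^2) = 120.1 MPa

120.1


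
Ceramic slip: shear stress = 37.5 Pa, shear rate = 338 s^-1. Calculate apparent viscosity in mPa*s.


eta = tau/gamma * 1000 = 37.5/338 * 1000 = 110.9 mPa*s

110.9


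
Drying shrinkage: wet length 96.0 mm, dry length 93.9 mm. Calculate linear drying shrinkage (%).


DS = (96.0 - 93.9) / 96.0 * 100 = 2.19%

2.19


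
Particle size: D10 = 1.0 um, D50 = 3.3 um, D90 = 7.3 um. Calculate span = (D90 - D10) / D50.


Span = (7.3 - 1.0) / 3.3 = 6.3 / 3.3 = 1.909

1.909


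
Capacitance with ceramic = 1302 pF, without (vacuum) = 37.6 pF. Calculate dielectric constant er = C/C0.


er = 1302 / 37.6 = 34.63

34.63


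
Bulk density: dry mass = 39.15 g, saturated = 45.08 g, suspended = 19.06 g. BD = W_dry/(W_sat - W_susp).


BD = 39.15 / (45.08 - 19.06) = 39.15 / 26.02 = 1.505 g/cm^3

1.505


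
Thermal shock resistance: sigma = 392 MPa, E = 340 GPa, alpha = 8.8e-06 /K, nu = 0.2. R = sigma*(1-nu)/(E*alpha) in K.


R = 392*(1-0.2)/(340*1000*8.8e-06) = 105 K

105


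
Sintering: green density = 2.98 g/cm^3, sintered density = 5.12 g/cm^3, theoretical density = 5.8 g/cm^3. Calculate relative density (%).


Relative = 5.12 / 5.8 * 100 = 88.3%

88.3


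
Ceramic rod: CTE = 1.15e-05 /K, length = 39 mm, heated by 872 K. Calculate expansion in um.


dL = 1.15e-05 * 39 * 872 * 1000 = 391.092 um

391.092


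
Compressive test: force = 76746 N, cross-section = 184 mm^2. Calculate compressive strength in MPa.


CS = 76746 / 184 = 417.1 MPa

417.1


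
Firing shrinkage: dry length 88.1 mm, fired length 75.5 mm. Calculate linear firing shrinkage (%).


FS = (88.1 - 75.5) / 88.1 * 100 = 14.3%

14.3


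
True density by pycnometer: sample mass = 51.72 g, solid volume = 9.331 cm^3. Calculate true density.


TD = 51.72 / 9.331 = 5.543 g/cm^3

5.543


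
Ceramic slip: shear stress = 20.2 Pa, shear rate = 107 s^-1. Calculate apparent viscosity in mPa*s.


eta = tau/gamma * 1000 = 20.2/107 * 1000 = 188.8 mPa*s

188.8


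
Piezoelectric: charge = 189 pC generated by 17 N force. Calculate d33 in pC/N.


d33 = 189 / 17 = 11.1 pC/N

11.1


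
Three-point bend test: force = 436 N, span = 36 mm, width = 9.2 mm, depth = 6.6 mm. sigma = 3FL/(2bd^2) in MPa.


sigma = 3*436*36/(2*9.2*6.6^2) = 58.7 MPa

58.7


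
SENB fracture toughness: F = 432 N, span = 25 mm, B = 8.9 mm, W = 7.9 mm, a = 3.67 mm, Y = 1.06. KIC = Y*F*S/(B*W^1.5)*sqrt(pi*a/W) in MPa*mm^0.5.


KIC = 1.06*432*25/(8.9*7.9^1.5)*sqrt(pi*3.67/7.9) = 69.98

69.98


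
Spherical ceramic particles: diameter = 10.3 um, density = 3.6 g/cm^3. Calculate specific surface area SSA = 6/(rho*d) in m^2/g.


SSA = 6 / (3.6 * 10.3) = 0.162 m^2/g

0.162


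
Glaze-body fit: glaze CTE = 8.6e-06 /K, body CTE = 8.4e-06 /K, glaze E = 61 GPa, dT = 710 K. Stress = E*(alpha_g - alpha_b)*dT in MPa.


Stress = 61*1000*(8.6e-06 - 8.4e-06)*710 = 8.7 MPa

8.7


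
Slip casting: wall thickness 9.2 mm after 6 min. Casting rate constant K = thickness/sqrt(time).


K = 9.2 / sqrt(6) = 9.2 / 2.4495 = 3.756 mm/min^0.5

3.756


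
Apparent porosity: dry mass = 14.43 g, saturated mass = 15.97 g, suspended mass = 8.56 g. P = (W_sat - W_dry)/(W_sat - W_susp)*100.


P = (15.97 - 14.43) / (15.97 - 8.56) * 100 = 1.54 / 7.41 * 100 = 20.8%

20.8


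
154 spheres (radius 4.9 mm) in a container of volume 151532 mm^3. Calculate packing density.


V_sphere = 4/3*pi*4.9^3 = 492.807 mm^3
Total V = 154*492.807 = 75892.278 mm^3
PD = 75892.278 / 151532 = 0.501

0.501


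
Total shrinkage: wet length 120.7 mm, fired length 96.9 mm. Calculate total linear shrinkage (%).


TS = (120.7 - 96.9) / 120.7 * 100 = 19.72%

19.72


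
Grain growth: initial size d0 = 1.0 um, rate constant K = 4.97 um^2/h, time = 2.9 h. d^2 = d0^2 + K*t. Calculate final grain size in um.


d^2 = 1.0^2 + 4.97*2.9 = 15.413
d = sqrt(15.413) = 3.93 um

3.93


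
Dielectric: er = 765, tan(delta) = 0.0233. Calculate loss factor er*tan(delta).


Loss = 765 * 0.0233 = 17.825

17.825


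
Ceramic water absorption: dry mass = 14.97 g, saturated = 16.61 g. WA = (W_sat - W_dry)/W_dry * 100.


WA = (16.61 - 14.97) / 14.97 * 100 = 10.96%

10.96


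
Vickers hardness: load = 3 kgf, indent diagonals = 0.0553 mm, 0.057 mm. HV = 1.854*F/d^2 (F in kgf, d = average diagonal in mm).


d_avg = (0.0553+0.057)/2 = 0.05615 mm
HV = 1.854*3/0.05615^2 = 1764

1764


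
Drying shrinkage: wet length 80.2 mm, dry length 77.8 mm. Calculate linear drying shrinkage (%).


DS = (80.2 - 77.8) / 80.2 * 100 = 2.99%

2.99


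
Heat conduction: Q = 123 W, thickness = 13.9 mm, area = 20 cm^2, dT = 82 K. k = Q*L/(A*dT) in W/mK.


k = 123*13.9/1000/(20/10000*82) = 10.43 W/mK

10.43


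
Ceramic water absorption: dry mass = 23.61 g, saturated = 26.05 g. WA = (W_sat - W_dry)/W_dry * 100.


WA = (26.05 - 23.61) / 23.61 * 100 = 10.33%

10.33


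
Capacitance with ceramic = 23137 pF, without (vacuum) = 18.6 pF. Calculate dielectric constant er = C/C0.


er = 23137 / 18.6 = 1243.92

1243.92


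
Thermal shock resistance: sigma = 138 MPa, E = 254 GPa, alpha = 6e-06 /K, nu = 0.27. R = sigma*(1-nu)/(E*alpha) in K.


R = 138*(1-0.27)/(254*1000*6e-06) = 66 K

66


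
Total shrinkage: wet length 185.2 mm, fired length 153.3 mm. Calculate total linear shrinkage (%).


TS = (185.2 - 153.3) / 185.2 * 100 = 17.22%

17.22


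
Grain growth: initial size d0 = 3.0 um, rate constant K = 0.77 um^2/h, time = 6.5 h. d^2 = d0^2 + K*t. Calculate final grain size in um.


d^2 = 3.0^2 + 0.77*6.5 = 14.005
d = sqrt(14.005) = 3.74 um

3.74


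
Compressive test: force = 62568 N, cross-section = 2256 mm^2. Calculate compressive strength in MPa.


CS = 62568 / 2256 = 27.7 MPa

27.7


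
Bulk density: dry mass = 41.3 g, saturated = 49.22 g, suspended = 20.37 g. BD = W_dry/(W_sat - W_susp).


BD = 41.3 / (49.22 - 20.37) = 41.3 / 28.85 = 1.432 g/cm^3

1.432


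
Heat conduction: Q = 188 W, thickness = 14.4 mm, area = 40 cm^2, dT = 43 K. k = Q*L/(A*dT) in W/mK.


k = 188*14.4/1000/(40/10000*43) = 15.74 W/mK

15.74


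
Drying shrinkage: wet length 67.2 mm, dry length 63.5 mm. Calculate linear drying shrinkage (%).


DS = (67.2 - 63.5) / 67.2 * 100 = 5.51%

5.51


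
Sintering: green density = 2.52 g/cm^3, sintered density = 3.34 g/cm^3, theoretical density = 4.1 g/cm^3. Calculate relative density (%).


Relative = 3.34 / 4.1 * 100 = 81.5%

81.5


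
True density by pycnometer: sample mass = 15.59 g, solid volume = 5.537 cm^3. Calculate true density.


TD = 15.59 / 5.537 = 2.816 g/cm^3

2.816


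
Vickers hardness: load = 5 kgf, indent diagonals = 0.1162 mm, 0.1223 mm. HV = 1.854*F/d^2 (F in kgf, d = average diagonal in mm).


d_avg = (0.1162+0.1223)/2 = 0.11925 mm
HV = 1.854*5/0.11925^2 = 652

652


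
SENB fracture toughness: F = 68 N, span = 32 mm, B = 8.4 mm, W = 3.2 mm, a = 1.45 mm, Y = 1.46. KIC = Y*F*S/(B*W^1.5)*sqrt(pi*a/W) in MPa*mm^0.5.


KIC = 1.46*68*32/(8.4*3.2^1.5)*sqrt(pi*1.45/3.2) = 78.83

78.83


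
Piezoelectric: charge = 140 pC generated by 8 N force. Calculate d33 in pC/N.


d33 = 140 / 8 = 17.5 pC/N

17.5


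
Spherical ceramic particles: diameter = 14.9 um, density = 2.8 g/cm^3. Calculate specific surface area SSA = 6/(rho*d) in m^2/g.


SSA = 6 / (2.8 * 14.9) = 0.144 m^2/g

0.144


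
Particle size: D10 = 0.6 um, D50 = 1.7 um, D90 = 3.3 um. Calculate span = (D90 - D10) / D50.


Span = (3.3 - 0.6) / 1.7 = 2.7 / 1.7 = 1.588

1.588


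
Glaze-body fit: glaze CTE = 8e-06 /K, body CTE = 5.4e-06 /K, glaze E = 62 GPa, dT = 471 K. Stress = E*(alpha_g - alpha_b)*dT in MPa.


Stress = 62*1000*(8e-06 - 5.4e-06)*471 = 75.9 MPa

75.9


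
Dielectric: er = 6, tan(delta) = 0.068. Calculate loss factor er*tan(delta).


Loss = 6 * 0.068 = 0.408

0.408


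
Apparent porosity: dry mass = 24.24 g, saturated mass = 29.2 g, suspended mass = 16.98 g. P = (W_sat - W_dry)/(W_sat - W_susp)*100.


P = (29.2 - 24.24) / (29.2 - 16.98) * 100 = 4.96 / 12.22 * 100 = 40.6%

40.6


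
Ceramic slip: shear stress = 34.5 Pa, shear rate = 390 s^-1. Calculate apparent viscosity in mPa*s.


eta = tau/gamma * 1000 = 34.5/390 * 1000 = 88.5 mPa*s

88.5


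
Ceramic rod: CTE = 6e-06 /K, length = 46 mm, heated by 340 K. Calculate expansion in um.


dL = 6e-06 * 46 * 340 * 1000 = 93.84 um

93.84


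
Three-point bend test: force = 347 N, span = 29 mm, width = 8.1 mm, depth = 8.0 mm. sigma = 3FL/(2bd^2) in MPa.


sigma = 3*347*29/(2*8.1*8.0^2) = 29.1 MPa

29.1


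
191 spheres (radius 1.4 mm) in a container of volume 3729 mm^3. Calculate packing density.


V_sphere = 4/3*pi*1.4^3 = 11.494 mm^3
Total V = 191*11.494 = 2195.354 mm^3
PD = 2195.354 / 3729 = 0.589

0.589


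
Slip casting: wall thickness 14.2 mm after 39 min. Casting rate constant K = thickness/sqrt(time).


K = 14.2 / sqrt(39) = 14.2 / 6.245 = 2.274 mm/min^0.5

2.274


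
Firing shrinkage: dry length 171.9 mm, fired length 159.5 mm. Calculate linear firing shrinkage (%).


FS = (171.9 - 159.5) / 171.9 * 100 = 7.21%

7.21


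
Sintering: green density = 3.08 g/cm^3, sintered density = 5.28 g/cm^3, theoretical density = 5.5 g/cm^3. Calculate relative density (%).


Relative = 5.28 / 5.5 * 100 = 96.0%

96.0


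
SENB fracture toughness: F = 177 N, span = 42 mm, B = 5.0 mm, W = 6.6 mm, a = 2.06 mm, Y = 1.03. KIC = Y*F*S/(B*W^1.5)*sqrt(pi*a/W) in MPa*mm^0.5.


KIC = 1.03*177*42/(5.0*6.6^1.5)*sqrt(pi*2.06/6.6) = 89.44

89.44


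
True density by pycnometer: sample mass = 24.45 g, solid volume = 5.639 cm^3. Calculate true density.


TD = 24.45 / 5.639 = 4.336 g/cm^3

4.336


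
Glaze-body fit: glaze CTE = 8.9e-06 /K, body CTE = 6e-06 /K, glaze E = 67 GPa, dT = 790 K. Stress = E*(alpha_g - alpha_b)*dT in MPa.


Stress = 67*1000*(8.9e-06 - 6e-06)*790 = 153.5 MPa

153.5


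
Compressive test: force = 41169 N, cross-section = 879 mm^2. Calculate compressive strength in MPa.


CS = 41169 / 879 = 46.8 MPa

46.8


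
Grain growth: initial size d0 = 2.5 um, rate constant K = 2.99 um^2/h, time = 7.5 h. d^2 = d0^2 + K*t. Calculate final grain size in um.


d^2 = 2.5^2 + 2.99*7.5 = 28.675
d = sqrt(28.675) = 5.35 um

5.35


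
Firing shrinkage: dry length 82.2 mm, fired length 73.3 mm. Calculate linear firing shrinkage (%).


FS = (82.2 - 73.3) / 82.2 * 100 = 10.83%

10.83


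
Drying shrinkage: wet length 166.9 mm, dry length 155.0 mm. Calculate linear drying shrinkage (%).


DS = (166.9 - 155.0) / 166.9 * 100 = 7.13%

7.13


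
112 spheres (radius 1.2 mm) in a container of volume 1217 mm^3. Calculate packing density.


V_sphere = 4/3*pi*1.2^3 = 7.2382 mm^3
Total V = 112*7.2382 = 810.6784 mm^3
PD = 810.6784 / 1217 = 0.666

0.666


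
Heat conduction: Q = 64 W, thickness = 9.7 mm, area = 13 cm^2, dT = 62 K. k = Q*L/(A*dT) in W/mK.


k = 64*9.7/1000/(13/10000*62) = 7.7 W/mK

7.7


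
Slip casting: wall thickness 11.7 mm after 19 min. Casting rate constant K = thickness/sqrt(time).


K = 11.7 / sqrt(19) = 11.7 / 4.3589 = 2.684 mm/min^0.5

2.684


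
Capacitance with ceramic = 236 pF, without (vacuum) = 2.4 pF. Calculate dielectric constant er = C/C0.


er = 236 / 2.4 = 98.33

98.33


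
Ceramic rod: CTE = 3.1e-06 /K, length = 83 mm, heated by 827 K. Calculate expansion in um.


dL = 3.1e-06 * 83 * 827 * 1000 = 212.787 um

212.787


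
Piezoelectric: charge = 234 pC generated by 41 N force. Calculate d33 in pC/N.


d33 = 234 / 41 = 5.7 pC/N

5.7


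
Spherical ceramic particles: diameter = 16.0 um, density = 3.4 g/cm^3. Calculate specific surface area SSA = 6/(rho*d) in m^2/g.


SSA = 6 / (3.4 * 16.0) = 0.11 m^2/g

0.11


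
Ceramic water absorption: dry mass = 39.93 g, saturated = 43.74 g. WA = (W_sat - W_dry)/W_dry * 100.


WA = (43.74 - 39.93) / 39.93 * 100 = 9.54%

9.54


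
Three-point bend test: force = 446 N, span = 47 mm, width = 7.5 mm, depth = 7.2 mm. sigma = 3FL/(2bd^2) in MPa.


sigma = 3*446*47/(2*7.5*7.2^2) = 80.9 MPa

80.9


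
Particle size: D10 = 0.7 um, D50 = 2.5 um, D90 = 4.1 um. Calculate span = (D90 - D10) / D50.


Span = (4.1 - 0.7) / 2.5 = 3.4 / 2.5 = 1.36

1.36


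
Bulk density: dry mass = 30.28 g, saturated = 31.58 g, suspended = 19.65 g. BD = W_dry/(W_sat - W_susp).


BD = 30.28 / (31.58 - 19.65) = 30.28 / 11.93 = 2.538 g/cm^3

2.538


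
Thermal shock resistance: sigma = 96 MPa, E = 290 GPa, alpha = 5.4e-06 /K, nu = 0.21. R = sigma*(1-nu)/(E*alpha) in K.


R = 96*(1-0.21)/(290*1000*5.4e-06) = 48 K

48


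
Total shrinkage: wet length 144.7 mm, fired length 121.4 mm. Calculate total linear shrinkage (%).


TS = (144.7 - 121.4) / 144.7 * 100 = 16.1%

16.1


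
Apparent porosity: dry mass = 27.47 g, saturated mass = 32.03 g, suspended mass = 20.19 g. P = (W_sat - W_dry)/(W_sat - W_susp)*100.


P = (32.03 - 27.47) / (32.03 - 20.19) * 100 = 4.56 / 11.84 * 100 = 38.5%

38.5


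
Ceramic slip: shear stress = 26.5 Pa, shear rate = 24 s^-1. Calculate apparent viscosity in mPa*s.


eta = tau/gamma * 1000 = 26.5/24 * 1000 = 1104.2 mPa*s

1104.2


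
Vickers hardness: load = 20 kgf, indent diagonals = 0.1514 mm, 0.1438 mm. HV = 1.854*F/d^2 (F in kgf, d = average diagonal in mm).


d_avg = (0.1514+0.1438)/2 = 0.1476 mm
HV = 1.854*20/0.1476^2 = 1702

1702


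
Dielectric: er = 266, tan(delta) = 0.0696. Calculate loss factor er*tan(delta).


Loss = 266 * 0.0696 = 18.514

18.514


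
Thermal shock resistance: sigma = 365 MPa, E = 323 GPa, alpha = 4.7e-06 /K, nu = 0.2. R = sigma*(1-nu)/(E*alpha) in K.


R = 365*(1-0.2)/(323*1000*4.7e-06) = 192 K

192


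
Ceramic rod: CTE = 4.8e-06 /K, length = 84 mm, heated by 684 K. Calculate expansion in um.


dL = 4.8e-06 * 84 * 684 * 1000 = 275.789 um

275.789


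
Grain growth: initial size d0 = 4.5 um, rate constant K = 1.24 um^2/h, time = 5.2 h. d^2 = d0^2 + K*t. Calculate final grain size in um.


d^2 = 4.5^2 + 1.24*5.2 = 26.698
d = sqrt(26.698) = 5.17 um

5.17


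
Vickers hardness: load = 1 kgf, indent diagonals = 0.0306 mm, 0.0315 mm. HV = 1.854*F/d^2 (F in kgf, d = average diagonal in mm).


d_avg = (0.0306+0.0315)/2 = 0.03105 mm
HV = 1.854*1/0.03105^2 = 1923

1923


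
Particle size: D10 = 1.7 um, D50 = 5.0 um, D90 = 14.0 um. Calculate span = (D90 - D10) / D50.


Span = (14.0 - 1.7) / 5.0 = 12.3 / 5.0 = 2.46

2.46


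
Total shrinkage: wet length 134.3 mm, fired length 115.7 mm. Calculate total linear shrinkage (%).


TS = (134.3 - 115.7) / 134.3 * 100 = 13.85%

13.85


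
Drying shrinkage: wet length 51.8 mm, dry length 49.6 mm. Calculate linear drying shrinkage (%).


DS = (51.8 - 49.6) / 51.8 * 100 = 4.25%

4.25


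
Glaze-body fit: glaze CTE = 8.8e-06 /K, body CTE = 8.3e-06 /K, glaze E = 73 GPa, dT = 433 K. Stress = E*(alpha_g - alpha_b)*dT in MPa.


Stress = 73*1000*(8.8e-06 - 8.3e-06)*433 = 15.8 MPa

15.8


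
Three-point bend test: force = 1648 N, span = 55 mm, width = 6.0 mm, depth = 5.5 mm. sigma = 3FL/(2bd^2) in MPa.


sigma = 3*1648*55/(2*6.0*5.5^2) = 749.1 MPa

749.1


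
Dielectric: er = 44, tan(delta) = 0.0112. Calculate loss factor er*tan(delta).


Loss = 44 * 0.0112 = 0.493

0.493


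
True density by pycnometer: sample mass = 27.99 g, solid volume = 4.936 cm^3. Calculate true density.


TD = 27.99 / 4.936 = 5.671 g/cm^3

5.671


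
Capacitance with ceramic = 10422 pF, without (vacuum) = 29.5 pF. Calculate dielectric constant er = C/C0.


er = 10422 / 29.5 = 353.29

353.29


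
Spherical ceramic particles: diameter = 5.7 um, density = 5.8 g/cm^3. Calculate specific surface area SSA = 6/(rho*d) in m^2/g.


SSA = 6 / (5.8 * 5.7) = 0.181 m^2/g

0.181


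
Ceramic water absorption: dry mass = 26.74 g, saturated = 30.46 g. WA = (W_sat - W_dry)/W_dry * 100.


WA = (30.46 - 26.74) / 26.74 * 100 = 13.91%

13.91


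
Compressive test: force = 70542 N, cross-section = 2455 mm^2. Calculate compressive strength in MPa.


CS = 70542 / 2455 = 28.7 MPa

28.7


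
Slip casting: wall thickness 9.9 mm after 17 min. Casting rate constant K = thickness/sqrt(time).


K = 9.9 / sqrt(17) = 9.9 / 4.1231 = 2.401 mm/min^0.5

2.401


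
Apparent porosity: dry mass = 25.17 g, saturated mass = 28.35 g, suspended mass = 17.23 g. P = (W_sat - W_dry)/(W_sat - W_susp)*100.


P = (28.35 - 25.17) / (28.35 - 17.23) * 100 = 3.18 / 11.12 * 100 = 28.6%

28.6


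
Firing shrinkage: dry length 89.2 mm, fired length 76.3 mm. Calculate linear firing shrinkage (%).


FS = (89.2 - 76.3) / 89.2 * 100 = 14.46%

14.46


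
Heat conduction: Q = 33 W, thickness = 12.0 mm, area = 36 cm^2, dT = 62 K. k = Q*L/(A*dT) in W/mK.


k = 33*12.0/1000/(36/10000*62) = 1.77 W/mK

1.77


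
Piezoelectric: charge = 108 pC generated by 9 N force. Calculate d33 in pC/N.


d33 = 108 / 9 = 12.0 pC/N

12.0


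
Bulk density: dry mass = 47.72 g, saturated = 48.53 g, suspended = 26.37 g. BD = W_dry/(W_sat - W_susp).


BD = 47.72 / (48.53 - 26.37) = 47.72 / 22.16 = 2.153 g/cm^3

2.153
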